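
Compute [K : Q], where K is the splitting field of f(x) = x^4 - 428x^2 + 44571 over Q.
[K : Q] = 4

Solving the quadratic in x^2: x^2 = (428 ± √(428^2 - 4·44571))/2 = (428 ± √4900)/2 = (428 ± 70)/2, giving x^2 = 249 or x^2 = 179. So f(x) = (x^2 - 249)(x^2 - 179) and the roots of f are ±√249, ±√179. Hence the splitting field is K = Q(√249, √179). Since 249 and 179 are distinct squarefree integers > 1, their product 44571 is not a perfect square, so √179 ∉ Q(√249). By the tower law [K:Q] = [Q(√249,√179):Q(√249)] · [Q(√249):Q] = 2 · 2 = 4.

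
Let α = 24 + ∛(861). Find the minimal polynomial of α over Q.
m_α(x) = x^3 - 72x^2 + 1728x - 14685

Set β = α - 24 = ∛(861), so β^3 = 861. Then (α - 24)^3 - 861 = 0, i.e. α is a root of g(x) = (x - 24)^3 - 861 = x^3 - 72x^2 + 1728x - 14685. Since g(x) = h(x - 24) where h(x) = x^3 - 861, and h is irreducible over Q (because 861 is not a perfect cube, so h has no rational root, and a monic cubic with no rational root is irreducible), g is also irreducible (irreducibility is preserved under the substitution x → x - 24). Hence m_α(x) = x^3 - 72x^2 + 1728x - 14685.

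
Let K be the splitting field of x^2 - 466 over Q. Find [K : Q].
[K : Q] = 2

f(x) = x^2 - 466 factors as (x - √466)(x + √466). The splitting field is K = Q(√466). Since 466 is squarefree and > 1, it is not a perfect square, so x^2 - 466 is irreducible over Q and [Q(√466) : Q] = 2. Hence [K : Q] = 2.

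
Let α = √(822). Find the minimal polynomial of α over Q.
m_α(x) = x^2 - 822

α satisfies α^2 - 822 = 0, so x^2 - 822 annihilates α. Since d = 822 is squarefree and ≠ 1, it is not a perfect square in Q, so x^2 - 822 has no rational root and is therefore irreducible over Q (a degree-2 polynomial over a field is irreducible iff it has no root). Hence m_α(x) = x^2 - 822.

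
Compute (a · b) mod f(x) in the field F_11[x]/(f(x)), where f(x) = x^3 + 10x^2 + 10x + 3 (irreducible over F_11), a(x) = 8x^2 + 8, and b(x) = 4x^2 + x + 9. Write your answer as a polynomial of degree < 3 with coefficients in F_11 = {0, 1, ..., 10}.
a · b ≡ 7x + 7 (mod f(x))

Multiply in F_11[x]: a(x)·b(x) = (8x^2 + 8)·(4x^2 + x + 9) = 10x^4 + 8x^3 + 5x^2 + 8x + 6. This has degree ≥ 3, so divide by f(x) over F_11: 10x^4 + 8x^3 + 5x^2 + 8x + 6 = (10x + 7)·(x^3 + 10x^2 + 10x + 3) + (7x + 7). Hence a·b ≡ 7x + 7 (mod f). (F_11[x]/(f) is a field with 11^3 = 1331 elements since f is irreducible of degree 3.)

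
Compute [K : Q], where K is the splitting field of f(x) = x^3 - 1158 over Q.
[K : Q] = 6

The roots of x^3 - 1158 are ∛1158, ω∛1158, ω^2∛1158 where ω = e^(2πi/3) is a primitive cube root of unity, so K = Q(∛1158, ω). Now [Q(∛1158):Q] = 3 (since 1158 is not a perfect cube, x^3 - 1158 is irreducible) and [Q(ω):Q] = 2. Both 2 and 3 divide [K:Q], and [K:Q] ≤ 3·2 = 6, so [K:Q] = 6. (Equivalently: Q(∛1158) ⊂ R but ω ∉ R, so [K : Q(∛1158)] = 2.)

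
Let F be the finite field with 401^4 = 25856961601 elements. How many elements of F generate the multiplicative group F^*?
There are φ(25856961600) = 6325862400 primitive elements

F_q^* is cyclic of order q - 1 = 25856961600. A cyclic group of order m has exactly φ(m) generators. Here m = 25856961600 = 2^6 · 3 · 5^2 · 37 · 41 · 53 · 67, so the number of primitive elements is φ(25856961600) = 6325862400.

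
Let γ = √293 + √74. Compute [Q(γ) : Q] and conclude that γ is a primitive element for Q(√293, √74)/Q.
[Q(γ) : Q] = 4 (equivalently, Q(γ) = Q(√293, √74))

Obviously Q(γ) ⊆ Q(√293, √74), and [Q(√293, √74):Q] = 4 (since 293, 74 are distinct squarefree integers > 1 with 21682 not a perfect square). To show equality we compute the minimal polynomial of γ. From γ = √293 + √74: γ^2 = 293 + 2√(21682) + 74 = 367 + 2√(21682), so γ^2 - 367 = 2√(21682); squaring, (γ^2 - 367)^2 = 4·21682, i.e. γ^4 - 734γ^2 + 134689 - 86728 = 0, i.e. γ^4 - 734γ^2 + 47961 = 0. So γ is a root of x^4 - 734x^2 + 47961. This polynomial is irreducible over Q: it has no rational root (each ±√293 ± √74 is irrational), and any factorization into two quadratics over Q would force √(21682) ∈ Q (pairing opposite roots) or √293, √74 ∈ Q (other pairings), all impossible. Hence [Q(γ):Q] = 4 = [Q(√293, √74):Q], so Q(γ) = Q(√293, √74).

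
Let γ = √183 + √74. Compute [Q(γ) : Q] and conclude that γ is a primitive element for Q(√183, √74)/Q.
[Q(γ) : Q] = 4 (equivalently, Q(γ) = Q(√183, √74))

Obviously Q(γ) ⊆ Q(√183, √74), and [Q(√183, √74):Q] = 4 (since 183, 74 are distinct squarefree integers > 1 with 13542 not a perfect square). To show equality we compute the minimal polynomial of γ. From γ = √183 + √74: γ^2 = 183 + 2√(13542) + 74 = 257 + 2√(13542), so γ^2 - 257 = 2√(13542); squaring, (γ^2 - 257)^2 = 4·13542, i.e. γ^4 - 514γ^2 + 66049 - 54168 = 0, i.e. γ^4 - 514γ^2 + 11881 = 0. So γ is a root of x^4 - 514x^2 + 11881. This polynomial is irreducible over Q: it has no rational root (each ±√183 ± √74 is irrational), and any factorization into two quadratics over Q would force √(13542) ∈ Q (pairing opposite roots) or √183, √74 ∈ Q (other pairings), all impossible. Hence [Q(γ):Q] = 4 = [Q(√183, √74):Q], so Q(γ) = Q(√183, √74).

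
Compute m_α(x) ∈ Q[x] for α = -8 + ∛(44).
m_α(x) = x^3 + 24x^2 + 192x + 468

Set β = α + 8 = ∛(44), so β^3 = 44. Then (α + 8)^3 - 44 = 0, i.e. α is a root of g(x) = (x + 8)^3 - 44 = x^3 + 24x^2 + 192x + 468. Since g(x) = h(x + 8) where h(x) = x^3 - 44, and h is irreducible over Q (because 44 is not a perfect cube, so h has no rational root, and a monic cubic with no rational root is irreducible), g is also irreducible (irreducibility is preserved under the substitution x → x + 8). Hence m_α(x) = x^3 + 24x^2 + 192x + 468.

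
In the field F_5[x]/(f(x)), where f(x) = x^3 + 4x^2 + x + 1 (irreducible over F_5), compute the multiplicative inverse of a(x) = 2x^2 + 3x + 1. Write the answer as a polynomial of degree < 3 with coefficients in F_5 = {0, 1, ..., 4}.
a(x)^(-1) ≡ 4x^2 + 3x + 2 (mod f(x))

Since f is irreducible over F_5, F_5[x]/(f) is a field and a(x) ≠ 0 has an inverse. Apply the extended Euclidean algorithm to f(x) and a(x) in F_5[x]: f(x) = (3x)·a(x) + (3x + 1);  a(x) = (4x + 3)·(3x + 1) + (3). The last nonzero remainder is the constant 3 = gcd(f, a) in F_5. Back-substituting through the division chain expresses 3 = s(x)·a(x) + t(x)·f(x) with s(x) ≡ 2x^2 + 4x + 1 (mod f), so (2x^2 + 4x + 1)·a(x) ≡ 3 (mod f). Multiplying by 3^(-1) ≡ 2 in F_5 gives a(x)^(-1) ≡ 2·(2x^2 + 4x + 1) ≡ 4x^2 + 3x + 2 (mod f). Check: (2x^2 + 3x + 1)·(4x^2 + 3x + 2) = 3x^4 + 3x^3 + 2x^2 + 4x + 2 ≡ 1 (mod x^3 + 4x^2 + x + 1).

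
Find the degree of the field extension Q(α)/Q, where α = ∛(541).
[Q(α):Q] = 3

The minimal polynomial of α is x^3 - 541, irreducible over Q since 541 is not a perfect cube (so x^3 - 541 has no rational root). Hence [Q(α):Q] = deg(m_α) = 3.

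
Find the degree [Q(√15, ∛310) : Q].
[Q(√15, ∛310) : Q] = 6

Let L = Q(√15, ∛310). Since Q(√15) ⊂ L and [Q(√15):Q] = 2, the tower law gives 2 | [L:Q]. Likewise Q(∛310) ⊂ L with [Q(∛310):Q] = 3 (because 310 is not a perfect cube), so 3 | [L:Q]. As gcd(2,3) = 1, [L:Q] is divisible by 6. Conversely L is generated over Q by √15 and ∛310, so [L:Q] ≤ 2·3 = 6. Therefore [Q(√15, ∛310) : Q] = 6.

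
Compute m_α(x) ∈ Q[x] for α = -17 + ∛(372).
m_α(x) = x^3 + 51x^2 + 867x + 4541

Set β = α + 17 = ∛(372), so β^3 = 372. Then (α + 17)^3 - 372 = 0, i.e. α is a root of g(x) = (x + 17)^3 - 372 = x^3 + 51x^2 + 867x + 4541. Since g(x) = h(x + 17) where h(x) = x^3 - 372, and h is irreducible over Q (because 372 is not a perfect cube, so h has no rational root, and a monic cubic with no rational root is irreducible), g is also irreducible (irreducibility is preserved under the substitution x → x + 17). Hence m_α(x) = x^3 + 51x^2 + 867x + 4541.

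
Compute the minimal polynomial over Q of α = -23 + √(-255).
m_α(x) = x^2 + 46x + 784

From α + 23 = √(-255), squaring gives (α + 23)^2 = -255, i.e. α^2 + 46α + 529 = -255, so α^2 + 46α + 784 = 0. The discriminant of x^2 + 46x + 784 is (46)^2 - 4·(784) = 2116 - 3136 = -1020, and 4·(-255) is not a perfect square in Q since -255 is squarefree and ≠ 1. Hence x^2 + 46x + 784 is irreducible over Q and is the minimal polynomial of α.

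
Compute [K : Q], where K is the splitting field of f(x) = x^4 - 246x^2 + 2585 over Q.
[K : Q] = 4

Solving the quadratic in x^2: x^2 = (246 ± √(246^2 - 4·2585))/2 = (246 ± √50176)/2 = (246 ± 224)/2, giving x^2 = 11 or x^2 = 235. So f(x) = (x^2 - 11)(x^2 - 235) and the roots of f are ±√11, ±√235. Hence the splitting field is K = Q(√11, √235). Since 11 and 235 are distinct squarefree integers > 1, their product 2585 is not a perfect square, so √235 ∉ Q(√11). By the tower law [K:Q] = [Q(√11,√235):Q(√11)] · [Q(√11):Q] = 2 · 2 = 4.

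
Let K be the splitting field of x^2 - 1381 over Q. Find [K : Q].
[K : Q] = 2

f(x) = x^2 - 1381 factors as (x - √1381)(x + √1381). The splitting field is K = Q(√1381). Since 1381 is squarefree and > 1, it is not a perfect square, so x^2 - 1381 is irreducible over Q and [Q(√1381) : Q] = 2. Hence [K : Q] = 2.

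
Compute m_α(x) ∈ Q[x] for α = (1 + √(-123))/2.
m_α(x) = x^2 - x + 31

From 2α - 1 = √(-123), squaring gives (2α - 1)^2 = -123, i.e. 4α^2 - 4α + 1 = -123, so α^2 - α + (1 + 123)/4 = 0. Since -123 ≡ 1 (mod 4), (1 + 123)/4 = 31 ∈ Z. The polynomial x^2 - x + 31 has discriminant 1 - 4·(31) = -123, which is not a perfect square in Q (d = -123 is squarefree and ≠ 1), so x^2 - x + 31 is irreducible over Q. It is the minimal polynomial of α.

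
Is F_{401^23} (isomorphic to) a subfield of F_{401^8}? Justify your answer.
No: F_{401^23} is not a subfield of F_{401^8}

F_{p^m} embeds in F_{p^n} iff m | n. Here 23 ∤ 8 (since 8 = 0·23 + 8 with remainder 8 ≠ 0), so F_{401^23} is not a subfield of F_{401^8}. Equivalently: if it were, the tower law would give 23 = [F_{401^23}:F_401] dividing [F_{401^8}:F_401] = 8, contradiction.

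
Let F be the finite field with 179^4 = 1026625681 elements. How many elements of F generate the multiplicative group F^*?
There are φ(1026625680) = 262766592 primitive elements

F_q^* is cyclic of order q - 1 = 1026625680. A cyclic group of order m has exactly φ(m) generators. Here m = 1026625680 = 2^4 · 3^2 · 5 · 37 · 89 · 433, so the number of primitive elements is φ(1026625680) = 262766592.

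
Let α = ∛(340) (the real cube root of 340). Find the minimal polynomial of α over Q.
m_α(x) = x^3 - 340

α satisfies α^3 = 340, so x^3 - 340 annihilates α. By the rational root test, a rational root p/q (in lowest terms) of x^3 - 340 would satisfy p^3 = 340 q^3, forcing q = 1 and p^3 = 340; but 340 is not a perfect cube, contradiction. A monic cubic over Q with no rational root is irreducible (any nontrivial factorization would include a linear factor). Hence x^3 - 340 is the minimal polynomial of α, and in particular [Q(α):Q] = 3.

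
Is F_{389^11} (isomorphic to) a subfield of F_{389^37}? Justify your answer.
No: F_{389^11} is not a subfield of F_{389^37}

F_{p^m} embeds in F_{p^n} iff m | n. Here 11 ∤ 37 (since 37 = 3·11 + 4 with remainder 4 ≠ 0), so F_{389^11} is not a subfield of F_{389^37}. Equivalently: if it were, the tower law would give 11 = [F_{389^11}:F_389] dividing [F_{389^37}:F_389] = 37, contradiction.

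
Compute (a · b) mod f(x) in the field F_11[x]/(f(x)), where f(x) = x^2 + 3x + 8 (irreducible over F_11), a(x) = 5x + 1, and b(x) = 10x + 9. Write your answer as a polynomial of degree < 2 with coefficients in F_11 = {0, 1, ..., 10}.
a · b ≡ 4x + 5 (mod f(x))

Multiply in F_11[x]: a(x)·b(x) = (5x + 1)·(10x + 9) = 6x^2 + 9. This has degree ≥ 2, so divide by f(x) over F_11: 6x^2 + 9 = (6)·(x^2 + 3x + 8) + (4x + 5). Hence a·b ≡ 4x + 5 (mod f). (F_11[x]/(f) is a field with 11^2 = 121 elements since f is irreducible of degree 2.)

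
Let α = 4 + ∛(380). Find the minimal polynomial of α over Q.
m_α(x) = x^3 - 12x^2 + 48x - 444

Set β = α - 4 = ∛(380), so β^3 = 380. Then (α - 4)^3 - 380 = 0, i.e. α is a root of g(x) = (x - 4)^3 - 380 = x^3 - 12x^2 + 48x - 444. Since g(x) = h(x - 4) where h(x) = x^3 - 380, and h is irreducible over Q (because 380 is not a perfect cube, so h has no rational root, and a monic cubic with no rational root is irreducible), g is also irreducible (irreducibility is preserved under the substitution x → x - 4). Hence m_α(x) = x^3 - 12x^2 + 48x - 444.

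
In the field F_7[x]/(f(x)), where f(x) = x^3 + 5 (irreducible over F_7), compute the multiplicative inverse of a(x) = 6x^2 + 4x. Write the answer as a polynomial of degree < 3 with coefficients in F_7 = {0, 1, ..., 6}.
a(x)^(-1) ≡ 6x^2 + 6x + 3 (mod f(x))

Since f is irreducible over F_7, F_7[x]/(f) is a field and a(x) ≠ 0 has an inverse. Apply the extended Euclidean algorithm to f(x) and a(x) in F_7[x]: f(x) = (6x + 3)·a(x) + (2x + 5);  a(x) = (3x + 5)·(2x + 5) + (3). The last nonzero remainder is the constant 3 = gcd(f, a) in F_7. Back-substituting through the division chain expresses 3 = s(x)·a(x) + t(x)·f(x) with s(x) ≡ 4x^2 + 4x + 2 (mod f), so (4x^2 + 4x + 2)·a(x) ≡ 3 (mod f). Multiplying by 3^(-1) ≡ 5 in F_7 gives a(x)^(-1) ≡ 5·(4x^2 + 4x + 2) ≡ 6x^2 + 6x + 3 (mod f). Check: (6x^2 + 4x)·(6x^2 + 6x + 3) = x^4 + 4x^3 + 5x ≡ 1 (mod x^3 + 5).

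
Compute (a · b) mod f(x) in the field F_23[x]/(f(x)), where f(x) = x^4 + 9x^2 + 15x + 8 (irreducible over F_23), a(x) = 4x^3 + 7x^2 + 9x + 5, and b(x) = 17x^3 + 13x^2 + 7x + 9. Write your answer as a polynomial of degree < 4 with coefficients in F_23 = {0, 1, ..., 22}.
a · b ≡ 5x^3 + 4x^2 + 7x + 5 (mod f(x))

Multiply in F_23[x]: a(x)·b(x) = (4x^3 + 7x^2 + 9x + 5)·(17x^3 + 13x^2 + 7x + 9) = 22x^6 + 10x^5 + 19x^4 + 11x^3 + 7x^2 + x + 22. This has degree ≥ 4, so divide by f(x) over F_23: 22x^6 + 10x^5 + 19x^4 + 11x^3 + 7x^2 + x + 22 = (22x^2 + 10x + 5)·(x^4 + 9x^2 + 15x + 8) + (5x^3 + 4x^2 + 7x + 5). Hence a·b ≡ 5x^3 + 4x^2 + 7x + 5 (mod f). (F_23[x]/(f) is a field with 23^4 = 279841 elements since f is irreducible of degree 4.)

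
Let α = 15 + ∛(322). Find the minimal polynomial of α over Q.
m_α(x) = x^3 - 45x^2 + 675x - 3697

Set β = α - 15 = ∛(322), so β^3 = 322. Then (α - 15)^3 - 322 = 0, i.e. α is a root of g(x) = (x - 15)^3 - 322 = x^3 - 45x^2 + 675x - 3697. Since g(x) = h(x - 15) where h(x) = x^3 - 322, and h is irreducible over Q (because 322 is not a perfect cube, so h has no rational root, and a monic cubic with no rational root is irreducible), g is also irreducible (irreducibility is preserved under the substitution x → x - 15). Hence m_α(x) = x^3 - 45x^2 + 675x - 3697.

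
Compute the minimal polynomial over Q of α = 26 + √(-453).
m_α(x) = x^2 - 52x + 1129

From α - 26 = √(-453), squaring gives (α - 26)^2 = -453, i.e. α^2 - 52α + 676 = -453, so α^2 - 52α + 1129 = 0. The discriminant of x^2 - 52x + 1129 is (-52)^2 - 4·(1129) = 2704 - 4516 = -1812, and 4·(-453) is not a perfect square in Q since -453 is squarefree and ≠ 1. Hence x^2 - 52x + 1129 is irreducible over Q and is the minimal polynomial of α.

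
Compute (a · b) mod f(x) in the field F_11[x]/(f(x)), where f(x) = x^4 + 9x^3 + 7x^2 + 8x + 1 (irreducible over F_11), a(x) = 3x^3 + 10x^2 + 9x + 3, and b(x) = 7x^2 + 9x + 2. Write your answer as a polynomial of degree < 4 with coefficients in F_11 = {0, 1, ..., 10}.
a · b ≡ 4x^3 + 4x^2 + x + 10 (mod f(x))

Multiply in F_11[x]: a(x)·b(x) = (3x^3 + 10x^2 + 9x + 3)·(7x^2 + 9x + 2) = 10x^5 + 9x^4 + 5x^3 + x^2 + x + 6. This has degree ≥ 4, so divide by f(x) over F_11: 10x^5 + 9x^4 + 5x^3 + x^2 + x + 6 = (10x + 7)·(x^4 + 9x^3 + 7x^2 + 8x + 1) + (4x^3 + 4x^2 + x + 10). Hence a·b ≡ 4x^3 + 4x^2 + x + 10 (mod f). (F_11[x]/(f) is a field with 11^4 = 14641 elements since f is irreducible of degree 4.)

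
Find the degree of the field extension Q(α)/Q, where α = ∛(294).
[Q(α):Q] = 3

The minimal polynomial of α is x^3 - 294, irreducible over Q since 294 is not a perfect cube (so x^3 - 294 has no rational root). Hence [Q(α):Q] = deg(m_α) = 3.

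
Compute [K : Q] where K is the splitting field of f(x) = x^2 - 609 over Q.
[K : Q] = 2

f(x) = x^2 - 609 factors as (x - √609)(x + √609). The splitting field is K = Q(√609). Since 609 is squarefree and > 1, it is not a perfect square, so x^2 - 609 is irreducible over Q and [Q(√609) : Q] = 2. Hence [K : Q] = 2.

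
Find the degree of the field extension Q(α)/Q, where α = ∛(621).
[Q(α):Q] = 3

The minimal polynomial of α is x^3 - 621, irreducible over Q since 621 is not a perfect cube (so x^3 - 621 has no rational root). Hence [Q(α):Q] = deg(m_α) = 3.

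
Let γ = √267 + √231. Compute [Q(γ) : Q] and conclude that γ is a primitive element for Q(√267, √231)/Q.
[Q(γ) : Q] = 4 (equivalently, Q(γ) = Q(√267, √231))

Obviously Q(γ) ⊆ Q(√267, √231), and [Q(√267, √231):Q] = 4 (since 267, 231 are distinct squarefree integers > 1 with 61677 not a perfect square). To show equality we compute the minimal polynomial of γ. From γ = √267 + √231: γ^2 = 267 + 2√(61677) + 231 = 498 + 2√(61677), so γ^2 - 498 = 2√(61677); squaring, (γ^2 - 498)^2 = 4·61677, i.e. γ^4 - 996γ^2 + 248004 - 246708 = 0, i.e. γ^4 - 996γ^2 + 1296 = 0. So γ is a root of x^4 - 996x^2 + 1296. This polynomial is irreducible over Q: it has no rational root (each ±√267 ± √231 is irrational), and any factorization into two quadratics over Q would force √(61677) ∈ Q (pairing opposite roots) or √267, √231 ∈ Q (other pairings), all impossible. Hence [Q(γ):Q] = 4 = [Q(√267, √231):Q], so Q(γ) = Q(√267, √231).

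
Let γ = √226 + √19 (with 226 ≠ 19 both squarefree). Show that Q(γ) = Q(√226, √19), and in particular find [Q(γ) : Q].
[Q(γ) : Q] = 4 (equivalently, Q(γ) = Q(√226, √19))

Obviously Q(γ) ⊆ Q(√226, √19), and [Q(√226, √19):Q] = 4 (since 226, 19 are distinct squarefree integers > 1 with 4294 not a perfect square). To show equality we compute the minimal polynomial of γ. From γ = √226 + √19: γ^2 = 226 + 2√(4294) + 19 = 245 + 2√(4294), so γ^2 - 245 = 2√(4294); squaring, (γ^2 - 245)^2 = 4·4294, i.e. γ^4 - 490γ^2 + 60025 - 17176 = 0, i.e. γ^4 - 490γ^2 + 42849 = 0. So γ is a root of x^4 - 490x^2 + 42849. This polynomial is irreducible over Q: it has no rational root (each ±√226 ± √19 is irrational), and any factorization into two quadratics over Q would force √(4294) ∈ Q (pairing opposite roots) or √226, √19 ∈ Q (other pairings), all impossible. Hence [Q(γ):Q] = 4 = [Q(√226, √19):Q], so Q(γ) = Q(√226, √19).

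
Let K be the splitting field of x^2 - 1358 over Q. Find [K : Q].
[K : Q] = 2

f(x) = x^2 - 1358 factors as (x - √1358)(x + √1358). The splitting field is K = Q(√1358). Since 1358 is squarefree and > 1, it is not a perfect square, so x^2 - 1358 is irreducible over Q and [Q(√1358) : Q] = 2. Hence [K : Q] = 2.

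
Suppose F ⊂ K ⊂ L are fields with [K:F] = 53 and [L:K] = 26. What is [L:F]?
[L:F] = 1378

The tower law says that for any tower of field extensions F ⊂ K ⊂ L with finite degrees, [L:F] = [L:K] · [K:F]. Here this gives [L:F] = 26 · 53 = 1378.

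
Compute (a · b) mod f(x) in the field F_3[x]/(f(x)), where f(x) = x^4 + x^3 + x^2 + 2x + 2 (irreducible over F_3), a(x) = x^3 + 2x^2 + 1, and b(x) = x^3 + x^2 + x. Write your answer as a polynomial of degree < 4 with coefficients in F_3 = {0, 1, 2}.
a · b ≡ 2x^3 + x^2 (mod f(x))

Multiply in F_3[x]: a(x)·b(x) = (x^3 + 2x^2 + 1)·(x^3 + x^2 + x) = x^6 + x^2 + x. This has degree ≥ 4, so divide by f(x) over F_3: x^6 + x^2 + x = (x^2 + 2x)·(x^4 + x^3 + x^2 + 2x + 2) + (2x^3 + x^2). Hence a·b ≡ 2x^3 + x^2 (mod f). (F_3[x]/(f) is a field with 3^4 = 81 elements since f is irreducible of degree 4.)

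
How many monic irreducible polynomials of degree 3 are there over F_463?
There are 33084128 monic irreducible polynomials of degree 3 over F_463

Each element of F_{463^3} that lies in no proper subfield is a root of exactly one monic irreducible of degree 3 over F_463, and each such polynomial has 3 distinct roots in F_{463^3}. By Möbius inversion the count is N_463(3) = (1/3) Σ_{d|3} μ(3/d) · 463^d = (1/3)(μ(3)·463^1 + μ(1)·463^3) = 99252384/3 = 33084128.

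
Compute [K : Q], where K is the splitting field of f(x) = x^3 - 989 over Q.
[K : Q] = 6

The roots of x^3 - 989 are ∛989, ω∛989, ω^2∛989 where ω = e^(2πi/3) is a primitive cube root of unity, so K = Q(∛989, ω). Now [Q(∛989):Q] = 3 (since 989 is not a perfect cube, x^3 - 989 is irreducible) and [Q(ω):Q] = 2. Both 2 and 3 divide [K:Q], and [K:Q] ≤ 3·2 = 6, so [K:Q] = 6. (Equivalently: Q(∛989) ⊂ R but ω ∉ R, so [K : Q(∛989)] = 2.)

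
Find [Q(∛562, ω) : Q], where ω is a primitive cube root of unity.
[Q(∛562, ω) : Q] = 6

[Q(∛562):Q] = 3 (min poly x^3 - 562, irreducible since 562 is not a perfect cube). [Q(ω):Q] = 2 (min poly x^2 + x + 1). Since Q(∛562) ⊂ R and ω ∉ R, we have ω ∉ Q(∛562), so x^2 + x + 1 remains irreducible over Q(∛562) and [Q(∛562, ω) : Q(∛562)] = 2. By the tower law, [Q(∛562, ω) : Q] = 3 · 2 = 6. (In fact Q(∛562, ω) is the splitting field of x^3 - 562 over Q.)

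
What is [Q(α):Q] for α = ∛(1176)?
[Q(α):Q] = 3

The minimal polynomial of α is x^3 - 1176, irreducible over Q since 1176 is not a perfect cube (so x^3 - 1176 has no rational root). Hence [Q(α):Q] = deg(m_α) = 3.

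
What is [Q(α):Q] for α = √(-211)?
[Q(α):Q] = 2

[Q(α):Q] equals the degree of the minimal polynomial of α. Here α^2 = -211 and x^2 + 211 is irreducible (d = -211 is squarefree, ≠ 1, hence not a square), so deg(m_α) = 2. Thus [Q(α):Q] = 2.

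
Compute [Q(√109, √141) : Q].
[Q(√109, √141) : Q] = 4

[Q(√109):Q] = 2 (min poly x^2 - 109, irreducible since 109 is squarefree > 1). For the top step, suppose √141 ∈ Q(√109), say √141 = c + d√109 with c, d ∈ Q. Squaring: 141 = c^2 + 109d^2 + 2cd√109. Since √109 ∉ Q this forces 2cd = 0. If d = 0 then √141 = c ∈ Q, contradicting 141 squarefree > 1. If c = 0 then 141 = 109d^2, so 109·141 = (109d)^2 is a perfect square in Q — but 109·141 = 15369 is not a perfect square (since 109 and 141 are distinct squarefree integers). Contradiction. Hence √141 ∉ Q(√109), so x^2 - 141 stays irreducible over Q(√109) and [Q(√109, √141) : Q(√109)] = 2. By the tower law, [Q(√109, √141) : Q] = 2 · 2 = 4.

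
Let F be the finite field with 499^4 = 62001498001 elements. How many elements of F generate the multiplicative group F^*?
There are φ(62001498000) = 14736384000 primitive elements

F_q^* is cyclic of order q - 1 = 62001498000. A cyclic group of order m has exactly φ(m) generators. Here m = 62001498000 = 2^4 · 3 · 5^3 · 13 · 61 · 83 · 157, so the number of primitive elements is φ(62001498000) = 14736384000.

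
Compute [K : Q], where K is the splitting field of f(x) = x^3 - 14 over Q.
[K : Q] = 6

The roots of x^3 - 14 are ∛14, ω∛14, ω^2∛14 where ω = e^(2πi/3) is a primitive cube root of unity, so K = Q(∛14, ω). Now [Q(∛14):Q] = 3 (since 14 is not a perfect cube, x^3 - 14 is irreducible) and [Q(ω):Q] = 2. Both 2 and 3 divide [K:Q], and [K:Q] ≤ 3·2 = 6, so [K:Q] = 6. (Equivalently: Q(∛14) ⊂ R but ω ∉ R, so [K : Q(∛14)] = 2.)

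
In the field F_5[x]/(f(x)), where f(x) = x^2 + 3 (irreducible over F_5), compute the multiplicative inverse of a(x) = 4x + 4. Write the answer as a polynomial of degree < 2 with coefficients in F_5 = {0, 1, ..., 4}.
a(x)^(-1) ≡ 4x + 1 (mod f(x))

Since f is irreducible over F_5, F_5[x]/(f) is a field and a(x) ≠ 0 has an inverse. Apply the extended Euclidean algorithm to f(x) and a(x) in F_5[x]: f(x) = (4x + 1)·a(x) + (4). The last nonzero remainder is the constant 4 = gcd(f, a) in F_5. Back-substituting through the division chain expresses 4 = s(x)·a(x) + t(x)·f(x) with s(x) ≡ x + 4 (mod f), so (x + 4)·a(x) ≡ 4 (mod f). Multiplying by 4^(-1) ≡ 4 in F_5 gives a(x)^(-1) ≡ 4·(x + 4) ≡ 4x + 1 (mod f). Check: (4x + 4)·(4x + 1) = x^2 + 4 ≡ 1 (mod x^2 + 3).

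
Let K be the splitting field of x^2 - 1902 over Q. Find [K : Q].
[K : Q] = 2

f(x) = x^2 - 1902 factors as (x - √1902)(x + √1902). The splitting field is K = Q(√1902). Since 1902 is squarefree and > 1, it is not a perfect square, so x^2 - 1902 is irreducible over Q and [Q(√1902) : Q] = 2. Hence [K : Q] = 2.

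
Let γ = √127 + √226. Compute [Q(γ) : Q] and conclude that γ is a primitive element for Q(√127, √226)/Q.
[Q(γ) : Q] = 4 (equivalently, Q(γ) = Q(√127, √226))

Obviously Q(γ) ⊆ Q(√127, √226), and [Q(√127, √226):Q] = 4 (since 127, 226 are distinct squarefree integers > 1 with 28702 not a perfect square). To show equality we compute the minimal polynomial of γ. From γ = √127 + √226: γ^2 = 127 + 2√(28702) + 226 = 353 + 2√(28702), so γ^2 - 353 = 2√(28702); squaring, (γ^2 - 353)^2 = 4·28702, i.e. γ^4 - 706γ^2 + 124609 - 114808 = 0, i.e. γ^4 - 706γ^2 + 9801 = 0. So γ is a root of x^4 - 706x^2 + 9801. This polynomial is irreducible over Q: it has no rational root (each ±√127 ± √226 is irrational), and any factorization into two quadratics over Q would force √(28702) ∈ Q (pairing opposite roots) or √127, √226 ∈ Q (other pairings), all impossible. Hence [Q(γ):Q] = 4 = [Q(√127, √226):Q], so Q(γ) = Q(√127, √226).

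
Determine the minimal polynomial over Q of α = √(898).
m_α(x) = x^2 - 898

α satisfies α^2 - 898 = 0, so x^2 - 898 annihilates α. Since d = 898 is squarefree and ≠ 1, it is not a perfect square in Q, so x^2 - 898 has no rational root and is therefore irreducible over Q (a degree-2 polynomial over a field is irreducible iff it has no root). Hence m_α(x) = x^2 - 898.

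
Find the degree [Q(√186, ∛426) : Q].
[Q(√186, ∛426) : Q] = 6

Let L = Q(√186, ∛426). Since Q(√186) ⊂ L and [Q(√186):Q] = 2, the tower law gives 2 | [L:Q]. Likewise Q(∛426) ⊂ L with [Q(∛426):Q] = 3 (because 426 is not a perfect cube), so 3 | [L:Q]. As gcd(2,3) = 1, [L:Q] is divisible by 6. Conversely L is generated over Q by √186 and ∛426, so [L:Q] ≤ 2·3 = 6. Therefore [Q(√186, ∛426) : Q] = 6.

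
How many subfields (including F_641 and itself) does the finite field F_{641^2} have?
F_{641^2} has 2 subfields

The subfields of F_{p^n} are exactly the fields F_{p^d} for d | n (each is the fixed field of the unique index-d subgroup of Gal(F_{p^n}/F_p) ≅ Z/nZ). The divisors of n = 2 are {1, 2}, giving 2 subfields: F_{641^1}, F_{641^2}.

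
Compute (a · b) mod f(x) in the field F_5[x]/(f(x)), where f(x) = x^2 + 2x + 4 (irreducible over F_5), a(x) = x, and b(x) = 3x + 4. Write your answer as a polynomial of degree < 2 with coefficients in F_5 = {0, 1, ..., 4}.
a · b ≡ 3x + 3 (mod f(x))

Multiply in F_5[x]: a(x)·b(x) = (x)·(3x + 4) = 3x^2 + 4x. This has degree ≥ 2, so divide by f(x) over F_5: 3x^2 + 4x = (3)·(x^2 + 2x + 4) + (3x + 3). Hence a·b ≡ 3x + 3 (mod f). (F_5[x]/(f) is a field with 5^2 = 25 elements since f is irreducible of degree 2.)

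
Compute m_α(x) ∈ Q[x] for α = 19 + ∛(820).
m_α(x) = x^3 - 57x^2 + 1083x - 7679

Set β = α - 19 = ∛(820), so β^3 = 820. Then (α - 19)^3 - 820 = 0, i.e. α is a root of g(x) = (x - 19)^3 - 820 = x^3 - 57x^2 + 1083x - 7679. Since g(x) = h(x - 19) where h(x) = x^3 - 820, and h is irreducible over Q (because 820 is not a perfect cube, so h has no rational root, and a monic cubic with no rational root is irreducible), g is also irreducible (irreducibility is preserved under the substitution x → x - 19). Hence m_α(x) = x^3 - 57x^2 + 1083x - 7679.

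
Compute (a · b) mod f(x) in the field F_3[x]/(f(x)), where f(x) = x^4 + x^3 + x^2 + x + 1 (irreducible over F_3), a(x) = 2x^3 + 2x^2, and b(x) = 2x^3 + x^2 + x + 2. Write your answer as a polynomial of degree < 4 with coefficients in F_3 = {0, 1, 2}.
a · b ≡ 2x^3 + 2 (mod f(x))

Multiply in F_3[x]: a(x)·b(x) = (2x^3 + 2x^2)·(2x^3 + x^2 + x + 2) = x^6 + x^4 + x^2. This has degree ≥ 4, so divide by f(x) over F_3: x^6 + x^4 + x^2 = (x^2 + 2x + 1)·(x^4 + x^3 + x^2 + x + 1) + (2x^3 + 2). Hence a·b ≡ 2x^3 + 2 (mod f). (F_3[x]/(f) is a field with 3^4 = 81 elements since f is irreducible of degree 4.)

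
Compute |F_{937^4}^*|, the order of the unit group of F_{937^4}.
|F_{937^4}^*| = 770829564960

F_{937^4} has 937^4 = 770829564961 elements; its multiplicative group consists of all nonzero elements, so |F_{937^4}^*| = 770829564961 - 1 = 770829564960. (It is cyclic since any finite subgroup of the multiplicative group of a field is cyclic.)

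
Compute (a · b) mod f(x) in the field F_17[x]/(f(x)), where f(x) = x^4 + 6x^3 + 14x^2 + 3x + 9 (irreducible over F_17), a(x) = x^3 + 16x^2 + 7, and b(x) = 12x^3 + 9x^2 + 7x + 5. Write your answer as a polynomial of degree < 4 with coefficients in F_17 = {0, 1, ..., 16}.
a · b ≡ 11x^3 + 12x^2 + 3x + 14 (mod f(x))

Multiply in F_17[x]: a(x)·b(x) = (x^3 + 16x^2 + 7)·(12x^3 + 9x^2 + 7x + 5) = 12x^6 + 14x^5 + 15x^4 + 14x^3 + 7x^2 + 15x + 1. This has degree ≥ 4, so divide by f(x) over F_17: 12x^6 + 14x^5 + 15x^4 + 14x^3 + 7x^2 + 15x + 1 = (12x^2 + 10x + 8)·(x^4 + 6x^3 + 14x^2 + 3x + 9) + (11x^3 + 12x^2 + 3x + 14). Hence a·b ≡ 11x^3 + 12x^2 + 3x + 14 (mod f). (F_17[x]/(f) is a field with 17^4 = 83521 elements since f is irreducible of degree 4.)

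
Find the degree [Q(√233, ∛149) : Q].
[Q(√233, ∛149) : Q] = 6

Let L = Q(√233, ∛149). Since Q(√233) ⊂ L and [Q(√233):Q] = 2, the tower law gives 2 | [L:Q]. Likewise Q(∛149) ⊂ L with [Q(∛149):Q] = 3 (because 149 is not a perfect cube), so 3 | [L:Q]. As gcd(2,3) = 1, [L:Q] is divisible by 6. Conversely L is generated over Q by √233 and ∛149, so [L:Q] ≤ 2·3 = 6. Therefore [Q(√233, ∛149) : Q] = 6.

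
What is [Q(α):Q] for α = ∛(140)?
[Q(α):Q] = 3

The minimal polynomial of α is x^3 - 140, irreducible over Q since 140 is not a perfect cube (so x^3 - 140 has no rational root). Hence [Q(α):Q] = deg(m_α) = 3.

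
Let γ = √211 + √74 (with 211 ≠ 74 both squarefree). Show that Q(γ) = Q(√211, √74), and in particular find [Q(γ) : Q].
[Q(γ) : Q] = 4 (equivalently, Q(γ) = Q(√211, √74))

Obviously Q(γ) ⊆ Q(√211, √74), and [Q(√211, √74):Q] = 4 (since 211, 74 are distinct squarefree integers > 1 with 15614 not a perfect square). To show equality we compute the minimal polynomial of γ. From γ = √211 + √74: γ^2 = 211 + 2√(15614) + 74 = 285 + 2√(15614), so γ^2 - 285 = 2√(15614); squaring, (γ^2 - 285)^2 = 4·15614, i.e. γ^4 - 570γ^2 + 81225 - 62456 = 0, i.e. γ^4 - 570γ^2 + 18769 = 0. So γ is a root of x^4 - 570x^2 + 18769. This polynomial is irreducible over Q: it has no rational root (each ±√211 ± √74 is irrational), and any factorization into two quadratics over Q would force √(15614) ∈ Q (pairing opposite roots) or √211, √74 ∈ Q (other pairings), all impossible. Hence [Q(γ):Q] = 4 = [Q(√211, √74):Q], so Q(γ) = Q(√211, √74).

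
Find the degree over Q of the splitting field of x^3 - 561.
[K : Q] = 6

The roots of x^3 - 561 are ∛561, ω∛561, ω^2∛561 where ω = e^(2πi/3) is a primitive cube root of unity, so K = Q(∛561, ω). Now [Q(∛561):Q] = 3 (since 561 is not a perfect cube, x^3 - 561 is irreducible) and [Q(ω):Q] = 2. Both 2 and 3 divide [K:Q], and [K:Q] ≤ 3·2 = 6, so [K:Q] = 6. (Equivalently: Q(∛561) ⊂ R but ω ∉ R, so [K : Q(∛561)] = 2.)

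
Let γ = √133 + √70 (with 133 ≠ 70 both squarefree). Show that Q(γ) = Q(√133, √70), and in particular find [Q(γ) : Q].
[Q(γ) : Q] = 4 (equivalently, Q(γ) = Q(√133, √70))

Obviously Q(γ) ⊆ Q(√133, √70), and [Q(√133, √70):Q] = 4 (since 133, 70 are distinct squarefree integers > 1 with 9310 not a perfect square). To show equality we compute the minimal polynomial of γ. From γ = √133 + √70: γ^2 = 133 + 2√(9310) + 70 = 203 + 2√(9310), so γ^2 - 203 = 2√(9310); squaring, (γ^2 - 203)^2 = 4·9310, i.e. γ^4 - 406γ^2 + 41209 - 37240 = 0, i.e. γ^4 - 406γ^2 + 3969 = 0. So γ is a root of x^4 - 406x^2 + 3969. This polynomial is irreducible over Q: it has no rational root (each ±√133 ± √70 is irrational), and any factorization into two quadratics over Q would force √(9310) ∈ Q (pairing opposite roots) or √133, √70 ∈ Q (other pairings), all impossible. Hence [Q(γ):Q] = 4 = [Q(√133, √70):Q], so Q(γ) = Q(√133, √70).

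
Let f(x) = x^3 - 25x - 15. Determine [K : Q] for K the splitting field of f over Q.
[K : Q] = 6

By the rational root test, any rational root of the monic integer polynomial f(x) = x^3 - 25x - 15 must be an integer dividing the constant term -15, i.e. one of ±{1, 3, 5, 15}. Evaluating: f(1) = -39, f(-1) = 9, f(3) = -63, f(-3) = 33, f(5) = -15, f(-5) = -15, f(15) = 2985, f(-15) = -3015; none is 0, so f has no rational root and is therefore irreducible over Q (a cubic with no linear factor over a field is irreducible). For an irreducible cubic, the Galois group is A_3 or S_3 according as the discriminant disc(f) = -4a^3 - 27b^2 = -4·(-25)^3 - 27·(-15)^2 = 56425 is or is not a square in Q. Here disc(f) = 56425 is not a perfect square in Q, so the Galois group of f over Q is not contained in A_3 and must be all of S_3. The splitting field has degree |S_3| = 6 over Q, so [K : Q] = 6.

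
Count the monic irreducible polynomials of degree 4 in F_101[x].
There are 26012550 monic irreducible polynomials of degree 4 over F_101

Each element of F_{101^4} that lies in no proper subfield is a root of exactly one monic irreducible of degree 4 over F_101, and each such polynomial has 4 distinct roots in F_{101^4}. By Möbius inversion the count is N_101(4) = (1/4) Σ_{d|4} μ(4/d) · 101^d = (1/4)(μ(4)·101^1 + μ(2)·101^2 + μ(1)·101^4) = 104050200/4 = 26012550.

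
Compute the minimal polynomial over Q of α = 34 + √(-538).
m_α(x) = x^2 - 68x + 1694

From α - 34 = √(-538), squaring gives (α - 34)^2 = -538, i.e. α^2 - 68α + 1156 = -538, so α^2 - 68α + 1694 = 0. The discriminant of x^2 - 68x + 1694 is (-68)^2 - 4·(1694) = 4624 - 6776 = -2152, and 4·(-538) is not a perfect square in Q since -538 is squarefree and ≠ 1. Hence x^2 - 68x + 1694 is irreducible over Q and is the minimal polynomial of α.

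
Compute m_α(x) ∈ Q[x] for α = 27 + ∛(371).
m_α(x) = x^3 - 81x^2 + 2187x - 20054

Set β = α - 27 = ∛(371), so β^3 = 371. Then (α - 27)^3 - 371 = 0, i.e. α is a root of g(x) = (x - 27)^3 - 371 = x^3 - 81x^2 + 2187x - 20054. Since g(x) = h(x - 27) where h(x) = x^3 - 371, and h is irreducible over Q (because 371 is not a perfect cube, so h has no rational root, and a monic cubic with no rational root is irreducible), g is also irreducible (irreducibility is preserved under the substitution x → x - 27). Hence m_α(x) = x^3 - 81x^2 + 2187x - 20054.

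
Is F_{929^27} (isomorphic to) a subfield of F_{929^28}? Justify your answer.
No: F_{929^27} is not a subfield of F_{929^28}

F_{p^m} embeds in F_{p^n} iff m | n. Here 27 ∤ 28 (since 28 = 1·27 + 1 with remainder 1 ≠ 0), so F_{929^27} is not a subfield of F_{929^28}. Equivalently: if it were, the tower law would give 27 = [F_{929^27}:F_929] dividing [F_{929^28}:F_929] = 28, contradiction.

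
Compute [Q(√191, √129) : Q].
[Q(√191, √129) : Q] = 4

[Q(√191):Q] = 2 (min poly x^2 - 191, irreducible since 191 is squarefree > 1). For the top step, suppose √129 ∈ Q(√191), say √129 = c + d√191 with c, d ∈ Q. Squaring: 129 = c^2 + 191d^2 + 2cd√191. Since √191 ∉ Q this forces 2cd = 0. If d = 0 then √129 = c ∈ Q, contradicting 129 squarefree > 1. If c = 0 then 129 = 191d^2, so 191·129 = (191d)^2 is a perfect square in Q — but 191·129 = 24639 is not a perfect square (since 191 and 129 are distinct squarefree integers). Contradiction. Hence √129 ∉ Q(√191), so x^2 - 129 stays irreducible over Q(√191) and [Q(√191, √129) : Q(√191)] = 2. By the tower law, [Q(√191, √129) : Q] = 2 · 2 = 4.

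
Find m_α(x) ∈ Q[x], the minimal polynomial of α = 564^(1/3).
m_α(x) = x^3 - 564

α satisfies α^3 = 564, so x^3 - 564 annihilates α. By the rational root test, a rational root p/q (in lowest terms) of x^3 - 564 would satisfy p^3 = 564 q^3, forcing q = 1 and p^3 = 564; but 564 is not a perfect cube, contradiction. A monic cubic over Q with no rational root is irreducible (any nontrivial factorization would include a linear factor). Hence x^3 - 564 is the minimal polynomial of α, and in particular [Q(α):Q] = 3.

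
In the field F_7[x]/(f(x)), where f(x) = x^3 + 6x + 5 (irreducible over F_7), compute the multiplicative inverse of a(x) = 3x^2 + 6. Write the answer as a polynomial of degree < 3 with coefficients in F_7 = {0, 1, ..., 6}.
a(x)^(-1) ≡ 6x^2 + 3x + 3 (mod f(x))

Since f is irreducible over F_7, F_7[x]/(f) is a field and a(x) ≠ 0 has an inverse. Apply the extended Euclidean algorithm to f(x) and a(x) in F_7[x]: f(x) = (5x)·a(x) + (4x + 5);  a(x) = (6x + 3)·(4x + 5) + (5). The last nonzero remainder is the constant 5 = gcd(f, a) in F_7. Back-substituting through the division chain expresses 5 = s(x)·a(x) + t(x)·f(x) with s(x) ≡ 2x^2 + x + 1 (mod f), so (2x^2 + x + 1)·a(x) ≡ 5 (mod f). Multiplying by 5^(-1) ≡ 3 in F_7 gives a(x)^(-1) ≡ 3·(2x^2 + x + 1) ≡ 6x^2 + 3x + 3 (mod f). Check: (3x^2 + 6)·(6x^2 + 3x + 3) = 4x^4 + 2x^3 + 3x^2 + 4x + 4 ≡ 1 (mod x^3 + 6x + 5).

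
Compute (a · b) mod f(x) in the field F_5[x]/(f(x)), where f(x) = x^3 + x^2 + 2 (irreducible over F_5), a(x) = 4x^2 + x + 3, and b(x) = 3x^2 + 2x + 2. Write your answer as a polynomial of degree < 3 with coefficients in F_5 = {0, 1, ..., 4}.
a · b ≡ 4x + 3 (mod f(x))

Multiply in F_5[x]: a(x)·b(x) = (4x^2 + x + 3)·(3x^2 + 2x + 2) = 2x^4 + x^3 + 4x^2 + 3x + 1. This has degree ≥ 3, so divide by f(x) over F_5: 2x^4 + x^3 + 4x^2 + 3x + 1 = (2x + 4)·(x^3 + x^2 + 2) + (4x + 3). Hence a·b ≡ 4x + 3 (mod f). (F_5[x]/(f) is a field with 5^3 = 125 elements since f is irreducible of degree 3.)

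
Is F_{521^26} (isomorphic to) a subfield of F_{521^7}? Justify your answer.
No: F_{521^26} is not a subfield of F_{521^7}

F_{p^m} embeds in F_{p^n} iff m | n. Here 26 ∤ 7 (since 7 = 0·26 + 7 with remainder 7 ≠ 0), so F_{521^26} is not a subfield of F_{521^7}. Equivalently: if it were, the tower law would give 26 = [F_{521^26}:F_521] dividing [F_{521^7}:F_521] = 7, contradiction.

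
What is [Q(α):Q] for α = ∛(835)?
[Q(α):Q] = 3

The minimal polynomial of α is x^3 - 835, irreducible over Q since 835 is not a perfect cube (so x^3 - 835 has no rational root). Hence [Q(α):Q] = deg(m_α) = 3.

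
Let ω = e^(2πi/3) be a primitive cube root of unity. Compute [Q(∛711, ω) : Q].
[Q(∛711, ω) : Q] = 6

[Q(∛711):Q] = 3 (min poly x^3 - 711, irreducible since 711 is not a perfect cube). [Q(ω):Q] = 2 (min poly x^2 + x + 1). Since Q(∛711) ⊂ R and ω ∉ R, we have ω ∉ Q(∛711), so x^2 + x + 1 remains irreducible over Q(∛711) and [Q(∛711, ω) : Q(∛711)] = 2. By the tower law, [Q(∛711, ω) : Q] = 3 · 2 = 6. (In fact Q(∛711, ω) is the splitting field of x^3 - 711 over Q.)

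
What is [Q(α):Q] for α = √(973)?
[Q(α):Q] = 2

[Q(α):Q] equals the degree of the minimal polynomial of α. Here α^2 = 973 and x^2 - 973 is irreducible (d = 973 is squarefree, ≠ 1, hence not a square), so deg(m_α) = 2. Thus [Q(α):Q] = 2.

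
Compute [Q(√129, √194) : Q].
[Q(√129, √194) : Q] = 4

[Q(√129):Q] = 2 (min poly x^2 - 129, irreducible since 129 is squarefree > 1). For the top step, suppose √194 ∈ Q(√129), say √194 = c + d√129 with c, d ∈ Q. Squaring: 194 = c^2 + 129d^2 + 2cd√129. Since √129 ∉ Q this forces 2cd = 0. If d = 0 then √194 = c ∈ Q, contradicting 194 squarefree > 1. If c = 0 then 194 = 129d^2, so 129·194 = (129d)^2 is a perfect square in Q — but 129·194 = 25026 is not a perfect square (since 129 and 194 are distinct squarefree integers). Contradiction. Hence √194 ∉ Q(√129), so x^2 - 194 stays irreducible over Q(√129) and [Q(√129, √194) : Q(√129)] = 2. By the tower law, [Q(√129, √194) : Q] = 2 · 2 = 4.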